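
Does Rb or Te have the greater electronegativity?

Te

Rb is in period 5, group 1; Te is in period 5, group 16.
EN rises left→right (higher Z_eff, smaller atoms) and falls top→bottom (larger, more shielded atoms).
All lie in period 5, so electronegativity increases left to right.
So Te has the greater electronegativity (Te > Rb).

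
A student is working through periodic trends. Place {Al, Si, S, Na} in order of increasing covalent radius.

S < Si < Al < Na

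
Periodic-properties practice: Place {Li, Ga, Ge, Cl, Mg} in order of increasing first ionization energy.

Removing the outermost electron gets harder across a period and easier down a group.
These span different periods and groups, so the two trends combine.
Ga > Li: the two effects oppose for this pair; the across-period effect wins (579 vs 520 kJ/mol).
Mg > Ga: period and group pull opposite ways; the down-group shift dominates (738 vs 579 kJ/mol).
Ge > Mg: period and group pull opposite ways; the across-period shift dominates (762 vs 738 kJ/mol).
Cl > Ge: both effects reinforce here, so Cl is clearly the higher of the two.
For reference (kJ/mol): Li 520, Mg 738, Cl 1251, Ga 579, Ge 762.
So from lowest to highest: Li < Ga < Mg < Ge < Cl.

Li < Ga < Mg < Ge < Cl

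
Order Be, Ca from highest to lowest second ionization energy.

IE_2 is the cost of taking one more electron from the +1 cation: Be⁺ still has 1 valence electron; Ca⁺ still has 1 valence electron.
All are still removing valence electrons, so compare the +1 ions as you would atoms: IE_2 generally rises across a period (higher Z_eff) and falls down a group (larger shell), subject to the usual subshell exceptions.
Valence configurations: Be⁺ [He]2s¹, Ca⁺ [Ar]4s¹.
Tabulated IE_2 (kJ/mol): Be 1757, Ca 1145.
Overall IE_2 order: Ca < Be.

Be > Ca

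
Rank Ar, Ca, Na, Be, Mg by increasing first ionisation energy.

Be is in period 2, group 2; Na is in period 3, group 1; Mg is in period 3, group 2; Ar is in period 3, group 18; Ca is in period 4, group 2.
IE₁ increases left→right with effective nuclear charge and decreases top→bottom as the valence shell moves farther out.
Neither a single period nor a single group — weigh both effects.
Ca > Na: period and group pull opposite ways; the across-period shift dominates (590 vs 496 kJ/mol).
Mg > Ca: Mg sits above Ca in group 2, so the down-group effect alone puts Mg higher.
Be > Mg: Be sits above Mg in group 2, so the down-group effect alone puts Be higher.
Ar > Be: the two effects oppose for this pair; the across-period effect wins (1521 vs 900 kJ/mol).
For reference (kJ/mol): Be 900, Na 496, Mg 738, Ar 1521, Ca 590.
So from lowest to highest: Na < Ca < Mg < Be < Ar.

Na, Ca, Mg, Be, Ar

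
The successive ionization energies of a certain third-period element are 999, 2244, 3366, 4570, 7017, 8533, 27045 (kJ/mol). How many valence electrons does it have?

Look for the largest jump between consecutive ionization energies: IE7/IE6 ≈ 3.2, far larger than any earlier ratio.
That jump marks the point where a core electron is being removed. So the atom has 6 valence electrons.

6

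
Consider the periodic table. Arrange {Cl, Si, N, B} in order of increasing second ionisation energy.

IE_2 is the cost of taking one more electron from the +1 cation: Cl⁺ still has 6 valence electrons; Si⁺ still has 3 valence electrons; N⁺ still has 4 valence electrons; B⁺ still has 2 valence electrons.
All are still removing valence electrons, so compare the +1 ions as you would atoms: IE_2 generally rises across a period (higher Z_eff) and falls down a group (larger shell), subject to the usual subshell exceptions.
Valence configurations: Cl⁺ [Ne]3s²3p⁴, Si⁺ [Ne]3s²3p¹, N⁺ [He]2s²2p², B⁺ [He]2s².
Tabulated IE_2 (kJ/mol): Cl 2298, Si 1577, N 2856, B 2427.
Putting it together, IE_2: Si < Cl < B < N.

Si, Cl, B, N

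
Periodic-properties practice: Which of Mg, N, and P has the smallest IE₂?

Mg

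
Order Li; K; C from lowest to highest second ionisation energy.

After 1 electron has been removed, what remains? Li⁺ is the bare [He] core; K⁺ is the bare [Ar] core; C⁺ still has 3 valence electrons.
Core electrons are held far more tightly than valence electrons, so K and Li top the IE_2 order.
Approximate IE_2 values (kJ/mol): Li 7298, K 3052, C 2353.
Overall IE_2 order: C < K < Li.

C < K < Li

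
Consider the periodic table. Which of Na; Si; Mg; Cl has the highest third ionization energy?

Mg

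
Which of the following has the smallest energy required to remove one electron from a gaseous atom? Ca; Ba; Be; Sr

Ba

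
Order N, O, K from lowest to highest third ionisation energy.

K, N, O

IE_3 is the cost of taking one more electron from the +2 cation: N²⁺ still has 3 valence electrons; O²⁺ still has 4 valence electrons; K²⁺ is already 1 electron into the core.
Usually core removal costs more than valence removal, but here the competition is close: a tightly held n=2 valence electron can cost more to remove than an n=3 core electron, so the actual values have to decide it.
Valence configurations: N²⁺ [He]2s²2p¹, O²⁺ [He]2s²2p².
The numbers (kJ/mol): N 4578, O 5300, K 4420.
So the third ionization energies run K < N < O.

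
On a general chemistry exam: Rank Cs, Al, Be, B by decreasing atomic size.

Radius decreases left→right (rising Z_eff, same n) and increases top→bottom (higher n).
These span different periods and groups, so the two trends combine.
Be > B: both are in period 2; the period trend gives Be the larger value.
Al > Be: period and group pull opposite ways; the down-group shift dominates (126 vs 102 pm).
Cs > Al: both effects reinforce here, so Cs is clearly the larger of the two.
For reference (pm): Be 102, B 85, Al 126, Cs 232.
So from largest to smallest: Cs > Al > Be > B.

Cs > Al > Be > B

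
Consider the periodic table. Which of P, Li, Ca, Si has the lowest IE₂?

After 1 electron has been removed, what remains? P⁺ still has 4 valence electrons; Li⁺ is the bare [He] core; Ca⁺ still has 1 valence electron; Si⁺ still has 3 valence electrons.
Pulling an electron out of a noble-gas core costs far more than removing a remaining valence electron, so Li sits at the high end of IE_2.
Valence configurations: P⁺ [Ne]3s²3p², Ca⁺ [Ar]4s¹, Si⁺ [Ne]3s²3p¹.
Approximate IE_2 values (kJ/mol): P 1907, Li 7298, Ca 1145, Si 1577.
Hence IE_2: Ca < Si < P < Li.

Ca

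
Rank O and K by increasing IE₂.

K < O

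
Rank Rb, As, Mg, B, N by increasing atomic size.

Atomic radius shrinks across a period as nuclear charge pulls the same shell inward, and grows down a group as new shells are added.
Neither a single period nor a single group — weigh both effects.
B > N: B lies to the left of N in period 2, so the across-period effect alone puts B larger.
As > B: period and group pull opposite ways; the down-group shift dominates (121 vs 85 pm).
Mg > As: period and group pull opposite ways; the across-period shift dominates (139 vs 121 pm).
Rb > Mg: relative to Mg, both the across-period and down-group shifts push Rb's atomic radius up.
Approximate values (pm): B 85, N 71, Mg 139, As 121, Rb 210.
So from smallest to largest: N < B < As < Mg < Rb.

N, B, As, Mg, Rb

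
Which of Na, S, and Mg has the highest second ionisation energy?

The second ionization energy removes an electron from the +1 ion. For each element: Na⁺ is the bare [Ne] core; S⁺ still has 5 valence electrons; Mg⁺ still has 1 valence electron.
Breaking into a closed-shell core is much more expensive than removing a leftover valence electron — Na has the largest IE_2 here.
Valence configurations: S⁺ [Ne]3s²3p³, Mg⁺ [Ne]3s¹.
Tabulated IE_2 (kJ/mol): Na 4562, S 2252, Mg 1451.
Hence IE_2: Mg < S < Na.

Na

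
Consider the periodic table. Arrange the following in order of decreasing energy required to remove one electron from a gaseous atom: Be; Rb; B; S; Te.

S > Be > Te > B > Rb

Be is in period 2, group 2; B is in period 2, group 13; S is in period 3, group 16; Rb is in period 5, group 1; Te is in period 5, group 16.
First ionization energy rises across a period (greater Z_eff holds electrons more tightly) and falls down a group (valence electrons are farther from the nucleus).
These span different periods and groups, so the two trends combine.
B > Rb: both effects reinforce here, so B is clearly the higher of the two.
Te > B: the two effects oppose for this pair; the across-period effect wins (869 vs 801 kJ/mol).
Be > Te: the two effects oppose for this pair; the down-group effect wins (900 vs 869 kJ/mol).
S > Be: period and group pull opposite ways; the across-period shift dominates (1000 vs 900 kJ/mol).
Note the exception: Be has a higher first ionization energy than B, contrary to the simple trend — removing B's lone 2p electron is easier than breaking Be's filled 2s².
For reference (kJ/mol): Be 900, B 801, S 1000, Rb 403, Te 869.
So from highest to lowest: S > Be > Te > B > Rb.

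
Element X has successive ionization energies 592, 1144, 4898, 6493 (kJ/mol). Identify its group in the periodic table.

Look for the largest jump between consecutive ionization energies: IE3/IE2 ≈ 4.3, far larger than any earlier ratio.
That jump marks the point where a core electron is being removed. So the atom has 2 valence electrons.
A main-group element with 2 valence electrons is in group 2.

Group 2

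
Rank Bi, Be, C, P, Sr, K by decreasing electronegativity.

Be is in period 2, group 2; C is in period 2, group 14; P is in period 3, group 15; K is in period 4, group 1; Sr is in period 5, group 2; Bi is in period 6, group 15.
Electronegativity increases across a period and decreases down a group, tracking effective nuclear charge and atomic size.
These span different periods and groups, so the two trends combine.
Sr > K: period and group pull opposite ways; the across-period shift dominates (0.95 vs 0.82).
Be > Sr: they share group 2; the group trend gives Be the larger value.
Bi > Be: period and group pull opposite ways; the across-period shift dominates (2.02 vs 1.57).
P > Bi: P sits above Bi in group 15, so the down-group effect alone puts P higher.
C > P: period and group pull opposite ways; the down-group shift dominates (2.55 vs 2.19).
Approximate values (Pauling): Be 1.57, C 2.55, P 2.19, K 0.82, Sr 0.95, Bi 2.02.
So from highest to lowest: C > P > Bi > Be > Sr > K.

C > P > Bi > Be > Sr > K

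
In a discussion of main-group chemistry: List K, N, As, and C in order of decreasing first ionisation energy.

N > C > As > K

First ionization energy rises across a period (greater Z_eff holds electrons more tightly) and falls down a group (valence electrons are farther from the nucleus).
Here both period and group differ, so the two effects have to be weighed against each other.
As > K: As lies to the right of K in period 4, so the across-period effect alone puts As higher.
C > As: the two effects oppose for this pair; the down-group effect wins (1086 vs 947 kJ/mol).
N > C: both are in period 2; the period trend gives N the larger value.
For reference (kJ/mol): C 1086, N 1402, K 419, As 947.
So from highest to lowest: N > C > As > K.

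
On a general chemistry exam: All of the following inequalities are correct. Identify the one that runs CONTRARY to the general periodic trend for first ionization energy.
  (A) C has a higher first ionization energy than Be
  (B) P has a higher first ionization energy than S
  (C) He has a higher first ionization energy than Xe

The general trend: first ionization energy increases across a period and decreases down a group.
(A) C (period 2, group 14) vs Be (period 2, group 2): the stated order agrees with the simple trend.
(B) P (period 3, group 15) vs S (period 3, group 16): the stated order contradicts the simple trend.
(C) He (period 1, group 18) vs Xe (period 5, group 18): the stated order agrees with the simple trend.
The exception is (B): S (3p⁴) ionizes more easily than half-filled P (3p³) because the paired 3p electron in S is pushed out by e⁻–e⁻ repulsion.

(B)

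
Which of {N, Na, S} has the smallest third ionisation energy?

S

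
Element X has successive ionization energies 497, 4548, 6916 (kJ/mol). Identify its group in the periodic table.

Look for the largest jump between consecutive ionization energies: IE2/IE1 ≈ 9.2, far larger than any earlier ratio.
That jump marks the point where a core electron is being removed. So the atom has 1 valence electron.
A main-group element with 1 valence electron is in group 1.

Group 1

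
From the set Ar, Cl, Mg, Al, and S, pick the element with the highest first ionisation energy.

Ar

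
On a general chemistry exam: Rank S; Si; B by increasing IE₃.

IE_3 is the cost of taking one more electron from the +2 cation: S²⁺ still has 4 valence electrons; Si²⁺ still has 2 valence electrons; B²⁺ still has 1 valence electron.
All are still removing valence electrons, so compare the +2 ions as you would atoms: IE_3 generally rises across a period (higher Z_eff) and falls down a group (larger shell), subject to the usual subshell exceptions.
Valence configurations: S²⁺ [Ne]3s²3p², Si²⁺ [Ne]3s², B²⁺ [He]2s¹.
Approximate IE_3 values (kJ/mol): S 3357, Si 3232, B 3660.
Overall IE_3 order: Si < S < B.

Si < S < B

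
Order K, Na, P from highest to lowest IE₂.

Na, K, P

After 1 electron has been removed, what remains? K⁺ is the bare [Ar] core; Na⁺ is the bare [Ne] core; P⁺ still has 4 valence electrons.
Breaking into a closed-shell core is much more expensive than removing a leftover valence electron — K and Na have the largest IE_2 here.
The numbers (kJ/mol): K 3052, Na 4562, P 1907.
Hence IE_2: P < K < Na.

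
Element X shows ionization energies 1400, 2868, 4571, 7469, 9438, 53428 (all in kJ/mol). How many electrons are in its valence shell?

5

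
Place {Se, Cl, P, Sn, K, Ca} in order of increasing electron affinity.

Ca < K < P < Sn < Se < Cl

P is in period 3, group 15; Cl is in period 3, group 17; K is in period 4, group 1; Ca is in period 4, group 2; Se is in period 4, group 16; Sn is in period 5, group 14.
Adding an electron releases more energy for atoms nearer the top right (short of the noble gases).
Neither a single period nor a single group — weigh both effects.
K > Ca: this pair runs against the simple trend — see the exception note.
P > K: relative to K, both the across-period and down-group shifts push P's electron affinity up.
Sn > P: this pair runs against the simple trend — see the exception note.
Se > Sn: relative to Sn, both the across-period and down-group shifts push Se's electron affinity up.
Cl > Se: relative to Se, both the across-period and down-group shifts push Cl's electron affinity up.
Note the exception: K has a higher electron affinity than Ca, contrary to the simple trend — adding an electron to Ca (ns²) has to open a new, higher-energy np subshell, which is unfavourable.
Note the exception: Sn has a higher electron affinity than P, contrary to the simple trend — adding an electron to P's half-filled np³ subshell costs electron-pairing energy.
Tabulated electron affinity (kJ/mol): P 72, Cl 349, K 48, Ca 2, Se 195, Sn 107.
So from lowest to highest: Ca < K < P < Sn < Se < Cl.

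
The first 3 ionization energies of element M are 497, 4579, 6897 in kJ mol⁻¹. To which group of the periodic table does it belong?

Group 1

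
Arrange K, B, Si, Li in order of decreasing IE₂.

Li, K, B, Si

After 1 electron has been removed, what remains? K⁺ is the bare [Ar] core; B⁺ still has 2 valence electrons; Si⁺ still has 3 valence electrons; Li⁺ is the bare [He] core.
Pulling an electron out of a noble-gas core costs far more than removing a remaining valence electron, so K and Li sit at the high end of IE_2.
Valence configurations: B⁺ [He]2s², Si⁺ [Ne]3s²3p¹.
The numbers (kJ/mol): K 3052, B 2427, Si 1577, Li 7298.
Overall IE_2 order: Si < B < K < Li.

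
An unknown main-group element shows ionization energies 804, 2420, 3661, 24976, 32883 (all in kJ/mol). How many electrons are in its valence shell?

3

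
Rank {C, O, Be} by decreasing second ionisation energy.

IE_2 is the cost of taking one more electron from the +1 cation: C⁺ still has 3 valence electrons; O⁺ still has 5 valence electrons; Be⁺ still has 1 valence electron.
All are still removing valence electrons, so compare the +1 ions as you would atoms: IE_2 generally rises across a period (higher Z_eff) and falls down a group (larger shell), subject to the usual subshell exceptions.
Valence configurations: C⁺ [He]2s²2p¹, O⁺ [He]2s²2p³, Be⁺ [He]2s¹.
Tabulated IE_2 (kJ/mol): C 2353, O 3388, Be 1757.
Hence IE_2: Be < C < O.

O > C > Be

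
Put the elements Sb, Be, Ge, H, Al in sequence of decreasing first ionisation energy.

H is in period 1, group 1; Be is in period 2, group 2; Al is in period 3, group 13; Ge is in period 4, group 14; Sb is in period 5, group 15.
Removing the outermost electron gets harder across a period and easier down a group.
These sit on a diagonal, where the across-period and down-group effects partly cancel.
Ge > Al: period and group pull opposite ways; the across-period shift dominates (762 vs 578 kJ/mol).
Sb > Ge: the two effects oppose for this pair; the across-period effect wins (831 vs 762 kJ/mol).
Be > Sb: period and group pull opposite ways; the down-group shift dominates (900 vs 831 kJ/mol).
H > Be: the two effects oppose for this pair; the down-group effect wins (1312 vs 900 kJ/mol).
Approximate values (kJ/mol): H 1312, Be 900, Al 578, Ge 762, Sb 831.
So from highest to lowest: H > Be > Sb > Ge > Al.

H > Be > Sb > Ge > Al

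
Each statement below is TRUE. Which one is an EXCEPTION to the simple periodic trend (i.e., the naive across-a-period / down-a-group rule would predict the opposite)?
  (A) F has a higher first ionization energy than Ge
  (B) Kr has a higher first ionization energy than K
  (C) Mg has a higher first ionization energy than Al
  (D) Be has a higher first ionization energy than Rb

(C)

The general trend: first ionization energy increases across a period and decreases down a group.
(A) F (period 2, group 17) vs Ge (period 4, group 14): the stated order agrees with the simple trend.
(B) Kr (period 4, group 18) vs K (period 4, group 1): the stated order agrees with the simple trend.
(C) Mg (period 3, group 2) vs Al (period 3, group 13): the stated order contradicts the simple trend.
(D) Be (period 2, group 2) vs Rb (period 5, group 1): the stated order agrees with the simple trend.
The exception is (C): Al's single 3p electron is easier to remove than one from Mg's filled 3s².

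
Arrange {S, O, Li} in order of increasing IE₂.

S, O, Li

IE_2 is the cost of taking one more electron from the +1 cation: S⁺ still has 5 valence electrons; O⁺ still has 5 valence electrons; Li⁺ is the bare [He] core.
Pulling an electron out of a noble-gas core costs far more than removing a remaining valence electron, so Li sits at the high end of IE_2.
Valence configurations: S⁺ [Ne]3s²3p³, O⁺ [He]2s²2p³.
Tabulated IE_2 (kJ/mol): S 2252, O 3388, Li 7298.
Hence IE_2: S < O < Li.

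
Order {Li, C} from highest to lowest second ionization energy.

Li > C

After 1 electron has been removed, what remains? Li⁺ is the bare [He] core; C⁺ still has 3 valence electrons.
Pulling an electron out of a noble-gas core costs far more than removing a remaining valence electron, so Li sits at the high end of IE_2.
The numbers (kJ/mol): Li 7298, C 2353.
Putting it together, IE_2: C < Li.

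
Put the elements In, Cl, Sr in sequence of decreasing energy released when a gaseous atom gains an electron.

Cl > In > Sr

Cl is in period 3, group 17; Sr is in period 5, group 2; In is in period 5, group 13.
Electron affinity generally becomes more exothermic across a period toward the halogens and less exothermic down a group.
These span different periods and groups, so the two trends combine.
In > Sr: In lies to the right of Sr in period 5, so the across-period effect alone puts In higher.
Cl > In: relative to In, both the across-period and down-group shifts push Cl's electron affinity up.
For reference (kJ/mol): Cl 349, Sr 5, In 29.
So from highest to lowest: Cl > In > Sr.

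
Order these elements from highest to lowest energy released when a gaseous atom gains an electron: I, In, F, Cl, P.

Cl > F > I > P > In

F is in period 2, group 17; P is in period 3, group 15; Cl is in period 3, group 17; In is in period 5, group 13; I is in period 5, group 17.
Atoms with high Z_eff and room in the valence shell (especially the halogens) have the most exothermic electron affinities.
Here both period and group differ, so the two effects have to be weighed against each other.
P > In: both effects reinforce here, so P is clearly the higher of the two.
I > P: period and group pull opposite ways; the across-period shift dominates (295 vs 72 kJ/mol).
F > I: they share group 17; the group trend gives F the larger value.
Cl > F: this pair runs against the simple trend — see the exception note.
Note the exception: Cl has a higher electron affinity than F, contrary to the simple trend — F's small 2p subshell makes the incoming electron feel strong e⁻–e⁻ repulsion, so Cl actually releases more energy on gaining an electron.
Tabulated electron affinity (kJ/mol): F 328, P 72, Cl 349, In 29, I 295.
So from highest to lowest: Cl > F > I > P > In.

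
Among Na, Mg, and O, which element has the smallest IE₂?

Mg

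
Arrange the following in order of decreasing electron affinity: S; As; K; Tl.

S > As > K > Tl

S is in period 3, group 16; K is in period 4, group 1; As is in period 4, group 15; Tl is in period 6, group 13.
Electron affinity generally becomes more exothermic across a period toward the halogens and less exothermic down a group.
Here both period and group differ, so the two effects have to be weighed against each other.
K > Tl: the two effects oppose for this pair; the down-group effect wins (48 vs 19 kJ/mol).
As > K: As lies to the right of K in period 4, so the across-period effect alone puts As higher.
S > As: relative to As, both the across-period and down-group shifts push S's electron affinity up.
Approximate values (kJ/mol): S 200, K 48, As 78, Tl 19.
So from highest to lowest: S > As > K > Tl.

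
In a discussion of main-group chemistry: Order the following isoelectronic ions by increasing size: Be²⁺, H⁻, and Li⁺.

All of these have 2 electrons, so size is governed by nuclear charge alone: the more protons, the stronger the pull on the same electron cloud, and the smaller the ion.
Nuclear charges: Be²⁺ (Z=4), Li⁺ (Z=3), H⁻ (Z=1).
Smallest to largest: Be²⁺ < Li⁺ < H⁻.

Be²⁺, Li⁺, H⁻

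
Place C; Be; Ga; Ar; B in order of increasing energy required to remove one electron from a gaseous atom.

Ga < B < Be < C < Ar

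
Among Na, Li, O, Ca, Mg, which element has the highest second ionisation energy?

Li

Consider each +1 ion: Na⁺ is the bare [Ne] core; Li⁺ is the bare [He] core; O⁺ still has 5 valence electrons; Ca⁺ still has 1 valence electron; Mg⁺ still has 1 valence electron.
Pulling an electron out of a noble-gas core costs far more than removing a remaining valence electron, so Na and Li sit at the high end of IE_2.
Valence configurations: O⁺ [He]2s²2p³, Ca⁺ [Ar]4s¹, Mg⁺ [Ne]3s¹.
Tabulated IE_2 (kJ/mol): Na 4562, Li 7298, O 3388, Ca 1145, Mg 1451.
Hence IE_2: Ca < Mg < O < Na < Li.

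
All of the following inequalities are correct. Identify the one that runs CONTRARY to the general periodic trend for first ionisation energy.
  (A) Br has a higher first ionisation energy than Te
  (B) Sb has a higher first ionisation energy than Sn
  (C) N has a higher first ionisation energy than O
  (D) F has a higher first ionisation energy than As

The general trend: first ionisation energy increases across a period and decreases down a group.
(A) Br (period 4, group 17) vs Te (period 5, group 16): the stated order agrees with the simple trend.
(B) Sb (period 5, group 15) vs Sn (period 5, group 14): the stated order agrees with the simple trend.
(C) N (period 2, group 15) vs O (period 2, group 16): the stated order contradicts the simple trend.
(D) F (period 2, group 17) vs As (period 4, group 15): the stated order agrees with the simple trend.
The exception is (C): pairing an electron in O's 2p⁴ costs repulsion energy, so O ionizes more easily than half-filled N (2p³).

(C)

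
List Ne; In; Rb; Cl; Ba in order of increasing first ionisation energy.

Rb < Ba < In < Cl < Ne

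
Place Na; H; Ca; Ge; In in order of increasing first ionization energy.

Na < In < Ca < Ge < H

H is in period 1, group 1; Na is in period 3, group 1; Ca is in period 4, group 2; Ge is in period 4, group 14; In is in period 5, group 13.
Across a period the outer electron is held more tightly (higher IE₁); down a group it sits in a higher shell, more shielded, and comes off more easily.
Neither a single period nor a single group — weigh both effects.
In > Na: period and group pull opposite ways; the across-period shift dominates (558 vs 496 kJ/mol).
Ca > In: the two effects oppose for this pair; the down-group effect wins (590 vs 558 kJ/mol).
Ge > Ca: Ge lies to the right of Ca in period 4, so the across-period effect alone puts Ge higher.
H > Ge: period and group pull opposite ways; the down-group shift dominates (1312 vs 762 kJ/mol).
Tabulated first ionization energy (kJ/mol): H 1312, Na 496, Ca 590, Ge 762, In 558.
So from lowest to highest: Na < In < Ca < Ge < H.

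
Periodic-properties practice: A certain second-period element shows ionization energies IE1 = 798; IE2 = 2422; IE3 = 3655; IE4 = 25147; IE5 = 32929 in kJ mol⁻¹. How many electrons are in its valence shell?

Look for the largest jump between consecutive ionization energies: IE4/IE3 ≈ 6.9, far larger than any earlier ratio.
That jump marks the point where a core electron is being removed. So the atom has 3 valence electrons.

3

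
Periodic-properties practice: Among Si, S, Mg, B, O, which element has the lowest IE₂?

Consider each +1 ion: Si⁺ still has 3 valence electrons; S⁺ still has 5 valence electrons; Mg⁺ still has 1 valence electron; B⁺ still has 2 valence electrons; O⁺ still has 5 valence electrons.
All are still removing valence electrons, so compare the +1 ions as you would atoms: IE_2 generally rises across a period (higher Z_eff) and falls down a group (larger shell), subject to the usual subshell exceptions.
Valence configurations: Si⁺ [Ne]3s²3p¹, S⁺ [Ne]3s²3p³, Mg⁺ [Ne]3s¹, B⁺ [He]2s², O⁺ [He]2s²2p³.
Tabulated IE_2 (kJ/mol): Si 1577, S 2252, Mg 1451, B 2427, O 3388.
So the second ionization energies run Mg < Si < S < B < O.

Mg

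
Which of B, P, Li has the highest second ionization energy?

Li

Consider each +1 ion: B⁺ still has 2 valence electrons; P⁺ still has 4 valence electrons; Li⁺ is the bare [He] core.
Core electrons are held far more tightly than valence electrons, so Li tops the IE_2 order.
Valence configurations: B⁺ [He]2s², P⁺ [Ne]3s²3p².
Approximate IE_2 values (kJ/mol): B 2427, P 1907, Li 7298.
Putting it together, IE_2: P < B < Li.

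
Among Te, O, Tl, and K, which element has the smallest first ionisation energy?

K

O is in period 2, group 16; K is in period 4, group 1; Te is in period 5, group 16; Tl is in period 6, group 13.
First ionization energy rises across a period (greater Z_eff holds electrons more tightly) and falls down a group (valence electrons are farther from the nucleus).
Neither a single period nor a single group — weigh both effects.
Tl > K: the two effects oppose for this pair; the across-period effect wins (589 vs 419 kJ/mol).
Te > Tl: relative to Tl, both the across-period and down-group shifts push Te's first ionization energy up.
O > Te: O sits above Te in group 16, so the down-group effect alone puts O higher.
Approximate values (kJ/mol): O 1314, K 419, Te 869, Tl 589.
The smallest first ionisation energy among these belongs to K.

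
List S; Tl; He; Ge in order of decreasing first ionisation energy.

He > S > Ge > Tl

He is in period 1, group 18; S is in period 3, group 16; Ge is in period 4, group 14; Tl is in period 6, group 13.
Across a period the outer electron is held more tightly (higher IE₁); down a group it sits in a higher shell, more shielded, and comes off more easily.
Here both period and group differ, so the two effects have to be weighed against each other.
Ge > Tl: relative to Tl, both the across-period and down-group shifts push Ge's first ionization energy up.
S > Ge: relative to Ge, both the across-period and down-group shifts push S's first ionization energy up.
He > S: both effects reinforce here, so He is clearly the higher of the two.
Tabulated first ionization energy (kJ/mol): He 2372, S 1000, Ge 762, Tl 589.
So from highest to lowest: He > S > Ge > Tl.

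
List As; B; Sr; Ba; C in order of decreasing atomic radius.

B is in period 2, group 13; C is in period 2, group 14; As is in period 4, group 15; Sr is in period 5, group 2; Ba is in period 6, group 2.
Atomic radius shrinks across a period as nuclear charge pulls the same shell inward, and grows down a group as new shells are added.
Neither a single period nor a single group — weigh both effects.
B > C: B lies to the left of C in period 2, so the across-period effect alone puts B larger.
As > B: the two effects oppose for this pair; the down-group effect wins (121 vs 85 pm).
Sr > As: relative to As, both the across-period and down-group shifts push Sr's atomic radius up.
Ba > Sr: they share group 2; the group trend gives Ba the larger value.
Tabulated atomic radius (pm): B 85, C 75, As 121, Sr 185, Ba 196.
So from largest to smallest: Ba > Sr > As > B > C.

Ba > Sr > As > B > C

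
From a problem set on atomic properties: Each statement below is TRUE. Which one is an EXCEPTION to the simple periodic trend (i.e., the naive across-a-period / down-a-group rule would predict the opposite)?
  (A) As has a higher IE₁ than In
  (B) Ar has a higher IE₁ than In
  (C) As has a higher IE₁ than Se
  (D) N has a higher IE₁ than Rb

The general trend: IE₁ increases across a period and decreases down a group.
(A) As (period 4, group 15) vs In (period 5, group 13): the stated order agrees with the simple trend.
(B) Ar (period 3, group 18) vs In (period 5, group 13): the stated order agrees with the simple trend.
(C) As (period 4, group 15) vs Se (period 4, group 16): the stated order contradicts the simple trend.
(D) N (period 2, group 15) vs Rb (period 5, group 1): the stated order agrees with the simple trend.
The exception is (C): Se (4p⁴) ionizes more easily than half-filled As (4p³).

(C)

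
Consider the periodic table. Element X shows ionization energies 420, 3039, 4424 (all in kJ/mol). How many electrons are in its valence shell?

1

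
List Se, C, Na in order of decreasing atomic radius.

Na, Se, C

C is in period 2, group 14; Na is in period 3, group 1; Se is in period 4, group 16.
Across a period the added protons contract the valence shell; down a group each new principal shell makes the atom larger.
These span different periods and groups, so the two trends combine.
Se > C: the two effects oppose for this pair; the down-group effect wins (116 vs 75 pm).
Na > Se: the two effects oppose for this pair; the across-period effect wins (155 vs 116 pm).
For reference (pm): C 75, Na 155, Se 116.
So from largest to smallest: Na > Se > C.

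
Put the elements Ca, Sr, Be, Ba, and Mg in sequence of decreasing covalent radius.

Ba > Sr > Ca > Mg > Be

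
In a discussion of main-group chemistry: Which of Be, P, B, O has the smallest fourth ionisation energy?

P

The fourth ionization energy removes an electron from the +3 ion. For each element: Be³⁺ is already 1 electron into the core; P³⁺ still has 2 valence electrons; B³⁺ is the bare [He] core; O³⁺ still has 3 valence electrons.
Breaking into a closed-shell core is much more expensive than removing a leftover valence electron — Be and B have the largest IE_4 here.
Valence configurations: P³⁺ [Ne]3s², O³⁺ [He]2s²2p¹.
Tabulated IE_4 (kJ/mol): Be 21007, P 4964, B 25026, O 7469.
So the fourth ionization energies run P < O < Be < B.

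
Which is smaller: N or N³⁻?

Forming N³⁻ adds 3 electrons to N. More electron–electron repulsion in the same shell, with unchanged nuclear charge, lets the cloud expand.
An anion is larger than its parent atom: N³⁻ > N.

N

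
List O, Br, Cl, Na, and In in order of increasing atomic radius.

O is in period 2, group 16; Na is in period 3, group 1; Cl is in period 3, group 17; Br is in period 4, group 17; In is in period 5, group 13.
Across a period the added protons contract the valence shell; down a group each new principal shell makes the atom larger.
Here both period and group differ, so the two effects have to be weighed against each other.
Cl > O: period and group pull opposite ways; the down-group shift dominates (99 vs 63 pm).
Br > Cl: Br sits below Cl in group 17, so the down-group effect alone puts Br larger.
In > Br: both effects reinforce here, so In is clearly the larger of the two.
Na > In: the two effects oppose for this pair; the across-period effect wins (155 vs 142 pm).
Approximate values (pm): O 63, Na 155, Cl 99, Br 114, In 142.
So from smallest to largest: O < Cl < Br < In < Na.

O < Cl < Br < In < Na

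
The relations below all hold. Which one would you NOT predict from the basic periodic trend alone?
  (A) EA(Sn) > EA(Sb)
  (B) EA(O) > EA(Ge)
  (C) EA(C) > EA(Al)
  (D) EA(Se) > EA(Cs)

(A)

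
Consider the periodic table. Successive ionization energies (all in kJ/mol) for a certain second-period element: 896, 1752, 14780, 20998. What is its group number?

Group 2

Look for the largest jump between consecutive ionization energies: IE3/IE2 ≈ 8.4, far larger than any earlier ratio.
That jump marks the point where a core electron is being removed. So the atom has 2 valence electrons.
A main-group element with 2 valence electrons is in group 2.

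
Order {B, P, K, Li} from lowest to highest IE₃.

P < B < K < Li

Consider each +2 ion: B²⁺ still has 1 valence electron; P²⁺ still has 3 valence electrons; K²⁺ is already 1 electron into the core; Li²⁺ is already 1 electron into the core.
Pulling an electron out of a noble-gas core costs far more than removing a remaining valence electron, so K and Li sit at the high end of IE_3.
Valence configurations: B²⁺ [He]2s¹, P²⁺ [Ne]3s²3p¹.
The numbers (kJ/mol): B 3660, P 2914, K 4420, Li 11815.
Overall IE_3 order: P < B < K < Li.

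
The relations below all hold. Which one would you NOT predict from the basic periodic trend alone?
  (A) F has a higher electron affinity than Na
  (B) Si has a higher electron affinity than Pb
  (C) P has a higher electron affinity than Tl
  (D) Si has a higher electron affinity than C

(D)

The general trend: electron affinity increases across a period and decreases down a group.
(A) F (period 2, group 17) vs Na (period 3, group 1): the stated order agrees with the simple trend.
(B) Si (period 3, group 14) vs Pb (period 6, group 14): the stated order agrees with the simple trend.
(C) P (period 3, group 15) vs Tl (period 6, group 13): the stated order agrees with the simple trend.
(D) Si (period 3, group 14) vs C (period 2, group 14): the stated order contradicts the simple trend.
The exception is (D): Si's larger, more diffuse 3p orbitals accept an added electron slightly more readily than C's compact 2p.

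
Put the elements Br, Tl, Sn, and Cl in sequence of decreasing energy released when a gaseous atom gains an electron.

Cl is in period 3, group 17; Br is in period 4, group 17; Sn is in period 5, group 14; Tl is in period 6, group 13.
Electron affinity generally becomes more exothermic across a period toward the halogens and less exothermic down a group.
Neither a single period nor a single group — weigh both effects.
Sn > Tl: relative to Tl, both the across-period and down-group shifts push Sn's electron affinity up.
Br > Sn: relative to Sn, both the across-period and down-group shifts push Br's electron affinity up.
Cl > Br: Cl sits above Br in group 17, so the down-group effect alone puts Cl higher.
Tabulated electron affinity (kJ/mol): Cl 349, Br 325, Sn 107, Tl 19.
So from highest to lowest: Cl > Br > Sn > Tl.

Cl > Br > Sn > Tl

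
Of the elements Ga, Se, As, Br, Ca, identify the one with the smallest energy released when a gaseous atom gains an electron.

Ca is in period 4, group 2; Ga is in period 4, group 13; As is in period 4, group 15; Se is in period 4, group 16; Br is in period 4, group 17.
Atoms with high Z_eff and room in the valence shell (especially the halogens) have the most exothermic electron affinities.
All lie in period 4, so electron affinity increases left to right.
The smallest energy released when a gaseous atom gains an electron among these belongs to Ca.

Ca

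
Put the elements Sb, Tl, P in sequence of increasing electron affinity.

Tl < P < Sb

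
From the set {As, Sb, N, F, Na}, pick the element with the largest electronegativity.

N is in period 2, group 15; F is in period 2, group 17; Na is in period 3, group 1; As is in period 4, group 15; Sb is in period 5, group 15.
EN rises left→right (higher Z_eff, smaller atoms) and falls top→bottom (larger, more shielded atoms).
Neither a single period nor a single group — weigh both effects.
Sb > Na: period and group pull opposite ways; the across-period shift dominates (2.05 vs 0.93).
As > Sb: they share group 15; the group trend gives As the larger value.
N > As: N sits above As in group 15, so the down-group effect alone puts N higher.
F > N: F lies to the right of N in period 2, so the across-period effect alone puts F higher.
Approximate values (Pauling): N 3.04, F 3.98, Na 0.93, As 2.18, Sb 2.05.
The largest electronegativity among these belongs to F.

F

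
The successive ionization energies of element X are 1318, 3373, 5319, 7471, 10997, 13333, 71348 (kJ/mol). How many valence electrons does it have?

Look for the largest jump between consecutive ionization energies: IE7/IE6 ≈ 5.4, far larger than any earlier ratio.
That jump marks the point where a core electron is being removed. So the atom has 6 valence electrons.

6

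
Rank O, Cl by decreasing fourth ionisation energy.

O > Cl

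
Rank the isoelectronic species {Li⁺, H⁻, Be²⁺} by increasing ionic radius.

Be²⁺, Li⁺, H⁻

All of these have 2 electrons, so size is governed by nuclear charge alone: the more protons, the stronger the pull on the same electron cloud, and the smaller the ion.
Nuclear charges: Be²⁺ (Z=4), Li⁺ (Z=3), H⁻ (Z=1).
Smallest to largest: Be²⁺ < Li⁺ < H⁻.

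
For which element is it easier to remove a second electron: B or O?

IE_2 is the cost of taking one more electron from the +1 cation: B⁺ still has 2 valence electrons; O⁺ still has 5 valence electrons.
All are still removing valence electrons, so compare the +1 ions as you would atoms: IE_2 generally rises across a period (higher Z_eff) and falls down a group (larger shell), subject to the usual subshell exceptions.
Valence configurations: B⁺ [He]2s², O⁺ [He]2s²2p³.
The numbers (kJ/mol): B 2427, O 3388.
Putting it together, IE_2: B < O.

B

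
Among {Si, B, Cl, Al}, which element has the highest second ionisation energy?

B

IE_2 is the cost of taking one more electron from the +1 cation: Si⁺ still has 3 valence electrons; B⁺ still has 2 valence electrons; Cl⁺ still has 6 valence electrons; Al⁺ still has 2 valence electrons.
All are still removing valence electrons, so compare the +1 ions as you would atoms: IE_2 generally rises across a period (higher Z_eff) and falls down a group (larger shell), subject to the usual subshell exceptions.
Valence configurations: Si⁺ [Ne]3s²3p¹, B⁺ [He]2s², Cl⁺ [Ne]3s²3p⁴, Al⁺ [Ne]3s².
Si⁺ loses a lone 3p electron whereas Al⁺ must break into a filled 3s² pair, so IE_2(Al) > IE_2(Si) even though Si has the higher nuclear charge.
Approximate IE_2 values (kJ/mol): Si 1577, B 2427, Cl 2298, Al 1817.
Overall IE_2 order: Si < Al < Cl < B.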